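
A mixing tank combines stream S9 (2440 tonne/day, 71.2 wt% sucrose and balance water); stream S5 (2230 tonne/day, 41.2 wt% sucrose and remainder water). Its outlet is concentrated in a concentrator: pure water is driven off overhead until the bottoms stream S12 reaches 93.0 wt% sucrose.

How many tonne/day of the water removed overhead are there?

1814 tonne/day

sucrose entering = 2440×0.712 + 2230×0.412 = 2656 tonne/day.
All sucrose reports to S12, so S12 = 2656/0.930 = 2856 tonne/day.
Total feed = 4670 tonne/day; overhead = 4670 − 2856 = 1814 tonne/day.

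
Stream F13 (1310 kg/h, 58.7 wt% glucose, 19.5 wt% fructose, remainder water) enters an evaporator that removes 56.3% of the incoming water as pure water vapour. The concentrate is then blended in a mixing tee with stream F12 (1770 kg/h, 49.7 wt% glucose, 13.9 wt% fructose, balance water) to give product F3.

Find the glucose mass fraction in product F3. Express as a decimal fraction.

Vapour removed = 0.563×0.218×1310 = 160.78 kg/h; concentrate = 1149.2 kg/h.
glucose reaching the mixer = 768.97 (from concentrate) + 1770×0.497 = 1648.7 kg/h.
Product flow = 1149.2 + 1770 = 2919.2 kg/h; glucose fraction = 0.565.

0.565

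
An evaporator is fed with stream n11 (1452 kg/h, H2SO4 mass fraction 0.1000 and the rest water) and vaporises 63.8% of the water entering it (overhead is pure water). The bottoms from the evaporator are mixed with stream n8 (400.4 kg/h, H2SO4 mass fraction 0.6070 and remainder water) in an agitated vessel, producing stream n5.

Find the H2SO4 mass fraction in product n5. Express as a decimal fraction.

0.3811

Vapour removed = 0.638×0.900×1452 = 833.74 kg/h; concentrate = 618.26 kg/h.
H2SO4 reaching the mixer = 145.2 (from concentrate) + 400.4×0.607 = 388.24 kg/h.
Product flow = 618.26 + 400.4 = 1018.7 kg/h; H2SO4 fraction = 0.3811.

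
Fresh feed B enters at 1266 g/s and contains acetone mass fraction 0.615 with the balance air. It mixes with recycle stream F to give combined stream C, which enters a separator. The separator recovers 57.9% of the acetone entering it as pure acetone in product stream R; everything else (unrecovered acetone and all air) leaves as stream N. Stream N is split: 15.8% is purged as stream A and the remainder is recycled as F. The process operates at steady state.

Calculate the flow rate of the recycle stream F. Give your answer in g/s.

3025 g/s

air enters only via B and leaves only via the purge: 1266×0.385 = 0.158×(air in N), and the separator passes all air, so air in C = air in N = 3084.9 g/s.
acetone in C: m_A = 1266×0.615 + (1−0.158)·(1−0.579)·m_A, so m_A = 778.59/0.6455 = 1206.1 g/s.
N = (1−0.579)×1206.1 + 3084.9 = 3592.7 g/s.
Recycle F = (1−0.158)×3592.7 = 3025 g/s.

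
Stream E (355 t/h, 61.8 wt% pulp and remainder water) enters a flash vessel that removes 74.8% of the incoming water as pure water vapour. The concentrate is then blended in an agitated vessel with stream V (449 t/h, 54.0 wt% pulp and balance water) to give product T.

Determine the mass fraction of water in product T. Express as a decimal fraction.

0.3426

Vapour removed = 0.748×0.382×355 = 101.44 t/h; concentrate = 253.56 t/h.
water reaching the mixer = 34.174 (from concentrate) + 449×0.460 = 240.71 t/h.
Product flow = 253.56 + 449 = 702.56 t/h; water fraction = 0.3426.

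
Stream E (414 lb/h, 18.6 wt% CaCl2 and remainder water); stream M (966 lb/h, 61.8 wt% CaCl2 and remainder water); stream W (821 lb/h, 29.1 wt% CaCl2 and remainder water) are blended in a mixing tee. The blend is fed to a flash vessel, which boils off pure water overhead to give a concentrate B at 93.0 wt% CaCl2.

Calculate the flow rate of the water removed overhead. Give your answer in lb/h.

CaCl2 entering = 414×0.186 + 966×0.618 + 821×0.291 = 912.9 lb/h.
All CaCl2 reports to B, so B = 912.9/0.930 = 981.62 lb/h.
Total feed = 2201 lb/h; overhead = 2201 − 981.62 = 1219.4 lb/h.

1219 lb/h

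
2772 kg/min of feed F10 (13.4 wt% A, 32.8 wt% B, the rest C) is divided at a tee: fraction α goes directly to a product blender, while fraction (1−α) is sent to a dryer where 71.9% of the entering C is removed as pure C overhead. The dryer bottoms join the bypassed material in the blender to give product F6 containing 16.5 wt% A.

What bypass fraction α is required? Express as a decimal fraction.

All 2772×0.134 = 371.45 kg/min of A reaches F6, so F6 = 371.45/0.165 = 2251.2 kg/min and vapour = 520.8 kg/min.
The evaporator receives (1−α)·2772 of feed at 0.538 C and removes 0.719 of that C:
0.719×0.538×(1−α)×2772 = 520.8
(1−α) = 520.8/1072.3 = 0.4857;  α = 0.5143.

0.514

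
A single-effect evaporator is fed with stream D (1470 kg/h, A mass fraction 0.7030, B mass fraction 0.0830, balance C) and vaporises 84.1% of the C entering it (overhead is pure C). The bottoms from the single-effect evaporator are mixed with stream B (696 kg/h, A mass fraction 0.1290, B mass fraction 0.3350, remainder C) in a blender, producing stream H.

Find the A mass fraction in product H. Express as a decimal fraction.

Vapour removed = 0.841×0.214×1470 = 264.56 kg/h; concentrate = 1205.4 kg/h.
A reaching the mixer = 1033.4 (from concentrate) + 696×0.129 = 1123.2 kg/h.
Product flow = 1205.4 + 696 = 1901.4 kg/h; A fraction = 0.5907.

0.5907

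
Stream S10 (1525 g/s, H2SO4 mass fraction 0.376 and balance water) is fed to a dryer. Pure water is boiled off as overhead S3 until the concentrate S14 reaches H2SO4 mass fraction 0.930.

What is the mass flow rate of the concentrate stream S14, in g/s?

H2SO4 is conserved: 1525×0.376 = 573.4 g/s all reports to the concentrate.
Concentrate = 573.4/(target fraction) = 616.56 g/s.

616.6 g/s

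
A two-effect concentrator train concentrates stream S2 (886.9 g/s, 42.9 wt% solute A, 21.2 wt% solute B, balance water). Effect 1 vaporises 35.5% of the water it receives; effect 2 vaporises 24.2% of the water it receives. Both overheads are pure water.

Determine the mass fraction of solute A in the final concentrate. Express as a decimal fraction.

0.525

water in feed = 886.9×0.359 = 318.4 g/s.
After stage 1: water left = (1−0.355)×318.4 = 205.37; stream total = 773.87 g/s.
After stage 2: water left = (1−0.242)×205.37 = 155.67; final concentrate = 724.17 g/s.
solute A fraction = 380.48/724.17 = 0.525.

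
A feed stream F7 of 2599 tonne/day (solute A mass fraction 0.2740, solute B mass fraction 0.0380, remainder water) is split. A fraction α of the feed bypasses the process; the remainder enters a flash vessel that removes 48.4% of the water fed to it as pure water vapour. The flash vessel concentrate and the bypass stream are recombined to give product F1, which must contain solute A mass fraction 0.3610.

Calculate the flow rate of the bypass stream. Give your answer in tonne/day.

718 tonne/day

All 2599×0.274 = 712.13 tonne/day of solute A reaches F1, so F1 = 712.13/0.361 = 1972.6 tonne/day and vapour = 626.35 tonne/day.
The evaporator receives (1−α)·2599 of feed at 0.688 water and removes 0.484 of that water:
0.484×0.688×(1−α)×2599 = 626.35
(1−α) = 626.35/865.45 = 0.7237;  α = 0.2763.
Bypass flow = 0.2763×2599 = 718.02 tonne/day.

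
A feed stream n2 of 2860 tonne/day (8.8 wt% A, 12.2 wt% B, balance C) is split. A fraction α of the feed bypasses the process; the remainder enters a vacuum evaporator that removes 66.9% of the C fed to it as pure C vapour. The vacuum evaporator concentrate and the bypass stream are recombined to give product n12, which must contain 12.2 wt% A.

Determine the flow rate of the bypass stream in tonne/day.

All 2860×0.088 = 251.68 tonne/day of A reaches n12, so n12 = 251.68/0.122 = 2063 tonne/day and vapour = 797.05 tonne/day.
The evaporator receives (1−α)·2860 of feed at 0.790 C and removes 0.669 of that C:
0.669×0.790×(1−α)×2860 = 797.05
(1−α) = 797.05/1511.5 = 0.5273;  α = 0.4727.
Bypass flow = 0.4727×2860 = 1351.9 tonne/day.

1352 tonne/day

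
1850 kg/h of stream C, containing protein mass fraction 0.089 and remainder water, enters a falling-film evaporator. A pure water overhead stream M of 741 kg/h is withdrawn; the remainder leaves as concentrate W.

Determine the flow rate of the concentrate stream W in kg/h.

Concentrate = 1850 − 741 = 1109 kg/h.

1109 kg/h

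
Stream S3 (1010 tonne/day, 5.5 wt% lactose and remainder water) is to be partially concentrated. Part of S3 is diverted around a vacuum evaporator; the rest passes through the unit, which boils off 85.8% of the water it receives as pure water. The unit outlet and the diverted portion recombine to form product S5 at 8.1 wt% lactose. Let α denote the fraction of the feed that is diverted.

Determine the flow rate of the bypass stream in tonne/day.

610.2 tonne/day

All 1010×0.055 = 55.55 tonne/day of lactose reaches S5, so S5 = 55.55/0.081 = 685.8 tonne/day and vapour = 324.2 tonne/day.
The evaporator receives (1−α)·1010 of feed at 0.945 water and removes 0.858 of that water:
0.858×0.945×(1−α)×1010 = 324.2
(1−α) = 324.2/818.92 = 0.3959;  α = 0.6041.
Bypass flow = 0.6041×1010 = 610.16 tonne/day.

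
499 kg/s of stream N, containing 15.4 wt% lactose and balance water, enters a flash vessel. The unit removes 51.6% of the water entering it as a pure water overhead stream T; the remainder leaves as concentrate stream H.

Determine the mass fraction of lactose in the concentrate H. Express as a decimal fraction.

0.273

lactose is not removed: 499×0.154 = 76.846 kg/s of lactose enters H.
water entering = 499×0.846 = 422.15 kg/s; overhead removed = 0.516×422.15 = 217.83 kg/s.
Concentrate = 499 − 217.83 = 281.17 kg/s.
Mass fraction = 76.846/281.17 = 0.273.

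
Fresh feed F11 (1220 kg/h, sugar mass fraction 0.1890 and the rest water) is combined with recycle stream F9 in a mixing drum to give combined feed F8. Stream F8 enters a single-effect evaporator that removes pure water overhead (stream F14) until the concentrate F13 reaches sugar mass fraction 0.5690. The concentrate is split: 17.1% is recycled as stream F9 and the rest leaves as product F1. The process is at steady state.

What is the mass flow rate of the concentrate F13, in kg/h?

488.8 kg/h

Overall sugar balance (none leaves overhead): sugar in fresh feed = sugar in product, i.e. 1220×0.189 = (1−0.171)·F13·0.569.
F13 = 230.58/(0.569×0.829) = 488.83 kg/h.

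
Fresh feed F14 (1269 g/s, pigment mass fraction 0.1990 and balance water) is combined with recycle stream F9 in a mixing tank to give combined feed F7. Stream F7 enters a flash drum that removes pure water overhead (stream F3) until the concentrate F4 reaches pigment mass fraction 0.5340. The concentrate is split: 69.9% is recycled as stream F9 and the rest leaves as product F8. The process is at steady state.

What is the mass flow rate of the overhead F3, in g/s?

Overall pigment balance (none leaves overhead): pigment in fresh feed = pigment in product, i.e. 1269×0.199 = (1−0.699)·F4·0.534.
F4 = 252.53/(0.534×0.301) = 1571.1 g/s.
Recycle F9 = 0.699×1571.1 = 1098.2 g/s.
Combined feed F7 = 1269 + 1098.2 = 2367.2 g/s.
Overhead F3 = F7 − F4 = 2367.2 − 1571.1 = 796.1 g/s.

796.1 g/s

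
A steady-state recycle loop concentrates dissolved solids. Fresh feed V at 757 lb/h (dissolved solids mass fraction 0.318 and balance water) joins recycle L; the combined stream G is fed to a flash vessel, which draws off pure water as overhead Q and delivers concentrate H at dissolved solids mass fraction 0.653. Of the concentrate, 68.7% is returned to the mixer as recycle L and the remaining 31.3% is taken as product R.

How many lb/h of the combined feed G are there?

1566 lb/h

Overall dissolved solids balance (none leaves overhead): dissolved solids in fresh feed = dissolved solids in product, i.e. 757×0.318 = (1−0.687)·H·0.653.
H = 240.73/(0.653×0.313) = 1177.8 lb/h.
Recycle L = 0.687×1177.8 = 809.14 lb/h.
Combined feed G = 757 + 809.14 = 1566.1 lb/h.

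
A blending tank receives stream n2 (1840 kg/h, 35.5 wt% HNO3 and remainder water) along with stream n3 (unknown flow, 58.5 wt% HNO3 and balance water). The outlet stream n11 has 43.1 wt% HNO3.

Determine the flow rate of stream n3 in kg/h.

908.1 kg/h

Let n3 be the unknown flow. Total out = 1840 + n3.
HNO3 balance: 653.2 + 0.585·n3 = 0.431·(1840 + n3)
(0.585 − 0.431)·n3 = 0.431×1840 − 653.2 = 139.84
n3 = 139.84 / 0.154 = 908.05 kg/h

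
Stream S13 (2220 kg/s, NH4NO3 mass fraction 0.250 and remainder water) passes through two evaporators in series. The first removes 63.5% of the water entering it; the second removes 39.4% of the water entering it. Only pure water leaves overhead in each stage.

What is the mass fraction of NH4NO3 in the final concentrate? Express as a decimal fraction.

0.601

water in feed = 2220×0.750 = 1665 kg/s.
After stage 1: water left = (1−0.635)×1665 = 607.72; stream total = 1162.7 kg/s.
After stage 2: water left = (1−0.394)×607.72 = 368.28; final concentrate = 923.28 kg/s.
NH4NO3 fraction = 555/923.28 = 0.601.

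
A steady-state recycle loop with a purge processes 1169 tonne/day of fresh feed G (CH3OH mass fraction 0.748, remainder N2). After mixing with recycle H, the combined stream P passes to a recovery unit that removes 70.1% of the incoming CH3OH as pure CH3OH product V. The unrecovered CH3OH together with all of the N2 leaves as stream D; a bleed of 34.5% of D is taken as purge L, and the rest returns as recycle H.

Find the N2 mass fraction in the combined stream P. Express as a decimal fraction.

0.440

N2 enters only via G and leaves only via the purge: 1169×0.252 = 0.345×(N2 in D), and the recovery unit passes all N2, so N2 in P = N2 in D = 853.88 tonne/day.
CH3OH in P: m_A = 1169×0.748 + (1−0.345)·(1−0.701)·m_A, so m_A = 874.41/0.8042 = 1087.4 tonne/day.
P = 1087.4 + 853.88 = 1941.2 tonne/day.
N2 fraction in P = 853.88/1941.2 = 0.440.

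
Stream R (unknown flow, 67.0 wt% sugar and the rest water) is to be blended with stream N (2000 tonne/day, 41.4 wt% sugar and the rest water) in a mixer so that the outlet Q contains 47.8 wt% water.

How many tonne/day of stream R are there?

1459 tonne/day

Let R be the unknown flow. Total out = 2000 + R.
water balance: 1172 + 0.330·R = 0.478·(2000 + R)
(0.330 − 0.478)·R = 0.478×2000 − 1172 = -216
R = -216 / -0.148 = 1459.5 tonne/day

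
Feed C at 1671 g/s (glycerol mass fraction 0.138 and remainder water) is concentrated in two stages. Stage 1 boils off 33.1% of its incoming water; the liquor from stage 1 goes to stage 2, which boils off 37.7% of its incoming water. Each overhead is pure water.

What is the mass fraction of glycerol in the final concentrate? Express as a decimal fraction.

water in feed = 1671×0.862 = 1440.4 g/s.
After stage 1: water left = (1−0.331)×1440.4 = 963.63; stream total = 1194.2 g/s.
After stage 2: water left = (1−0.377)×963.63 = 600.34; final concentrate = 830.94 g/s.
glycerol fraction = 230.6/830.94 = 0.278.

0.278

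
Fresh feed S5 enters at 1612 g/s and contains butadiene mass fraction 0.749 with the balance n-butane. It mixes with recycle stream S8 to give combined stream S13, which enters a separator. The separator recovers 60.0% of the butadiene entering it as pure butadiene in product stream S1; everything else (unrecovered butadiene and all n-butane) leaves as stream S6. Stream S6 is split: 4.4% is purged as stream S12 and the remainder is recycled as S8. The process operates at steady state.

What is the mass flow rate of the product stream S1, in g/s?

butadiene in S13: m_A = 1612×0.749 + (1−0.044)·(1−0.600)·m_A, so m_A = 1207.4/0.6176 = 1955 g/s.
Product S1 = 0.600×1955 = 1173 g/s.

1173 g/s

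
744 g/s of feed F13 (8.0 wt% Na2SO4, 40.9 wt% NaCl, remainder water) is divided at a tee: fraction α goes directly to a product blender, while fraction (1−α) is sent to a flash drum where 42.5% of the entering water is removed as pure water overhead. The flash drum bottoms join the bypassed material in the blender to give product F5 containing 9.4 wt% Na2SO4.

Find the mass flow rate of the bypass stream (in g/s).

233.8 g/s

All 744×0.080 = 59.52 g/s of Na2SO4 reaches F5, so F5 = 59.52/0.094 = 633.19 g/s and vapour = 110.81 g/s.
The evaporator receives (1−α)·744 of feed at 0.511 water and removes 0.425 of that water:
0.425×0.511×(1−α)×744 = 110.81
(1−α) = 110.81/161.58 = 0.6858;  α = 0.3142.
Bypass flow = 0.3142×744 = 233.77 g/s.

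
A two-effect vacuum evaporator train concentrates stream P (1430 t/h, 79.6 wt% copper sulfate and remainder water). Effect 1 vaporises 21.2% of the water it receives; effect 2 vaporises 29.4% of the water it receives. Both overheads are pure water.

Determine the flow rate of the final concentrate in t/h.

1301 t/h

water in feed = 1430×0.204 = 291.72 t/h.
After stage 1: water left = (1−0.212)×291.72 = 229.88; stream total = 1368.2 t/h.
After stage 2: water left = (1−0.294)×229.88 = 162.29; final concentrate = 1300.6 t/h.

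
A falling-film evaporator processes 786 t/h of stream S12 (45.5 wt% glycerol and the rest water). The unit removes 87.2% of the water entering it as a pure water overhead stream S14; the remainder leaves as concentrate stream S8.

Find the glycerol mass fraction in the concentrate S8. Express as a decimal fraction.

glycerol is not removed: 786×0.455 = 357.63 t/h of glycerol enters S8.
water entering = 786×0.545 = 428.37 t/h; overhead removed = 0.872×428.37 = 373.54 t/h.
Concentrate = 786 − 373.54 = 412.46 t/h.
Mass fraction = 357.63/412.46 = 0.8671.

0.8671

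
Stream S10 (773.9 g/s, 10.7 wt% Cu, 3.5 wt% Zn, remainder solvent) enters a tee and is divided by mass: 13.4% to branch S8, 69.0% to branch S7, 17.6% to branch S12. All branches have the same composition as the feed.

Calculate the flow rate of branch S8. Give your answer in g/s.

103.7 g/s

Branch S8 flow = 0.134×773.9 = 103.7 g/s.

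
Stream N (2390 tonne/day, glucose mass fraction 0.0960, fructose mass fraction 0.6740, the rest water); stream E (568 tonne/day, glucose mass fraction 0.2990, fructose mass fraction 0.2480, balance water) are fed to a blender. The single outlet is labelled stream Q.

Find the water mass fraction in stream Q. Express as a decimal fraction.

Total flow out = 2390 + 568 = 2958 tonne/day.
water in = 2390×0.230 + 568×0.453 = 807 tonne/day.
water mass fraction in Q = 807/2958 = 0.2728.

0.2728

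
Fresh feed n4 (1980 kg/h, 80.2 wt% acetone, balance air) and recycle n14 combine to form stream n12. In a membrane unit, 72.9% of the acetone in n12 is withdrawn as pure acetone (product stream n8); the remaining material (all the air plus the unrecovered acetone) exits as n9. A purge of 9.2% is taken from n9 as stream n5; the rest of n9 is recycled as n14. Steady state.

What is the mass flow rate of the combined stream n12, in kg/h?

air enters only via n4 and leaves only via the purge: 1980×0.198 = 0.092×(air in n9), and the membrane unit passes all air, so air in n12 = air in n9 = 4261.3 kg/h.
acetone in n12: m_A = 1980×0.802 + (1−0.092)·(1−0.729)·m_A, so m_A = 1588/0.7539 = 2106.2 kg/h.
n12 = 2106.2 + 4261.3 = 6367.5 kg/h.

6368 kg/h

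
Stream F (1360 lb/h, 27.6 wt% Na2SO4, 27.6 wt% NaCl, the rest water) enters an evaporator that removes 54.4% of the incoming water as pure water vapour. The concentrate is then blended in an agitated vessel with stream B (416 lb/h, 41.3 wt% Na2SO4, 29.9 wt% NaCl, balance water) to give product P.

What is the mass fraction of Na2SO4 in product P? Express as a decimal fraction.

Vapour removed = 0.544×0.448×1360 = 331.45 lb/h; concentrate = 1028.6 lb/h.
Na2SO4 reaching the mixer = 375.36 (from concentrate) + 416×0.413 = 547.17 lb/h.
Product flow = 1028.6 + 416 = 1444.6 lb/h; Na2SO4 fraction = 0.379.

0.379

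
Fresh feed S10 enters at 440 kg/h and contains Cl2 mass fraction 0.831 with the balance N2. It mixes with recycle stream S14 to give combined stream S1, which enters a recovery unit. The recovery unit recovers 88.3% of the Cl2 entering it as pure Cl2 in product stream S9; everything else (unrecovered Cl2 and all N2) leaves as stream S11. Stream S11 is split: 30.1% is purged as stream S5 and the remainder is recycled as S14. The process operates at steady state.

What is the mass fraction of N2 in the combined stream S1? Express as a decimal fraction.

N2 enters only via S10 and leaves only via the purge: 440×0.169 = 0.301×(N2 in S11), and the recovery unit passes all N2, so N2 in S1 = N2 in S11 = 247.04 kg/h.
Cl2 in S1: m_A = 440×0.831 + (1−0.301)·(1−0.883)·m_A, so m_A = 365.64/0.9182 = 398.21 kg/h.
S1 = 398.21 + 247.04 = 645.25 kg/h.
N2 fraction in S1 = 247.04/645.25 = 0.383.

0.383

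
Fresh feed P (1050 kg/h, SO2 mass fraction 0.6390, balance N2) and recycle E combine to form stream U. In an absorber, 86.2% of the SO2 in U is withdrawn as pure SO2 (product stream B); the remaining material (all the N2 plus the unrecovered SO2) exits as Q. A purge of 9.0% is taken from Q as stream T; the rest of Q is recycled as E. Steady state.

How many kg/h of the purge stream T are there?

N2 enters only via P and leaves only via the purge: 1050×0.361 = 0.090×(N2 in Q), and the absorber passes all N2, so N2 in U = N2 in Q = 4211.7 kg/h.
SO2 in U: m_A = 1050×0.639 + (1−0.090)·(1−0.862)·m_A, so m_A = 670.95/0.8744 = 767.31 kg/h.
Q = (1−0.862)×767.31 + 4211.7 = 4317.6 kg/h.
Purge T = 0.090×4317.6 = 388.58 kg/h.

388.6 kg/h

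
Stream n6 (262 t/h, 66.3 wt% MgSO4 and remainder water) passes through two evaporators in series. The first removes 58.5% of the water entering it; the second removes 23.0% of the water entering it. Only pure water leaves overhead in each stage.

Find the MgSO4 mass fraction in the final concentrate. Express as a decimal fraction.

water in feed = 262×0.337 = 88.294 t/h.
After stage 1: water left = (1−0.585)×88.294 = 36.642; stream total = 210.35 t/h.
After stage 2: water left = (1−0.230)×36.642 = 28.214; final concentrate = 201.92 t/h.
MgSO4 fraction = 173.71/201.92 = 0.860.

0.860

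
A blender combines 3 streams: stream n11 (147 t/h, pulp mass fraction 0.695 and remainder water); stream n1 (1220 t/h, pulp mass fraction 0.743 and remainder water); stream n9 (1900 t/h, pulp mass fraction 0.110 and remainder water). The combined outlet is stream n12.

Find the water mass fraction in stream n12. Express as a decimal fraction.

Total flow out = 147 + 1220 + 1900 = 3267 t/h.
water in = 147×0.305 + 1220×0.257 + 1900×0.890 = 2049.4 t/h.
water mass fraction in n12 = 2049.4/3267 = 0.627.

0.627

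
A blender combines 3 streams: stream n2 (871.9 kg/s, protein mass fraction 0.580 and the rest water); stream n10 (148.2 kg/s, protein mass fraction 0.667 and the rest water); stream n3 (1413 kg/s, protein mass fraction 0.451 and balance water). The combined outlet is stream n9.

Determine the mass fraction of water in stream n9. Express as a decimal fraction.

Total flow out = 871.9 + 148.2 + 1413 = 2433.1 kg/s.
water in = 871.9×0.420 + 148.2×0.333 + 1413×0.549 = 1191.3 kg/s.
water mass fraction in n9 = 1191.3/2433.1 = 0.490.

0.490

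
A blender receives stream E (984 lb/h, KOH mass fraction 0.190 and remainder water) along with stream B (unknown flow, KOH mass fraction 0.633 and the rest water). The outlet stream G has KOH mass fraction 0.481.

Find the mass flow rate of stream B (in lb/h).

Let B be the unknown flow. Total out = 984 + B.
KOH balance: 186.96 + 0.633·B = 0.481·(984 + B)
(0.633 − 0.481)·B = 0.481×984 − 186.96 = 286.34
B = 286.34 / 0.152 = 1883.8 lb/h

1884 lb/h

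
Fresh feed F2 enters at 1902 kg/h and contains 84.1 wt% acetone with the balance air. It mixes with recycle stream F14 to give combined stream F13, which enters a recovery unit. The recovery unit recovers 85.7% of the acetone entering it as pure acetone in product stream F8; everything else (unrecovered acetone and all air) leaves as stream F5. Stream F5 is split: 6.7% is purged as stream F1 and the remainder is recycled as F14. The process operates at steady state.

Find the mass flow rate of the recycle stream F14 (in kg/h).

4458 kg/h

air enters only via F2 and leaves only via the purge: 1902×0.159 = 0.067×(air in F5), and the recovery unit passes all air, so air in F13 = air in F5 = 4513.7 kg/h.
acetone in F13: m_A = 1902×0.841 + (1−0.067)·(1−0.857)·m_A, so m_A = 1599.6/0.8666 = 1845.9 kg/h.
F5 = (1−0.857)×1845.9 + 4513.7 = 4777.7 kg/h.
Recycle F14 = (1−0.067)×4777.7 = 4457.6 kg/h.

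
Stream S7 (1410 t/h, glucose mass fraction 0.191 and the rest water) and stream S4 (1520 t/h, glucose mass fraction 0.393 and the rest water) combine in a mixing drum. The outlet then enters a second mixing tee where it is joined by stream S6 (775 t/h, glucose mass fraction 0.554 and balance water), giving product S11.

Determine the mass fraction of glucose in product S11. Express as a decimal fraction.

Overall, product flow = 3705 t/h.
glucose in = 1410×0.191 + 1520×0.393 + 775×0.554 = 1296 t/h.
glucose fraction in S11 = 0.350.

0.350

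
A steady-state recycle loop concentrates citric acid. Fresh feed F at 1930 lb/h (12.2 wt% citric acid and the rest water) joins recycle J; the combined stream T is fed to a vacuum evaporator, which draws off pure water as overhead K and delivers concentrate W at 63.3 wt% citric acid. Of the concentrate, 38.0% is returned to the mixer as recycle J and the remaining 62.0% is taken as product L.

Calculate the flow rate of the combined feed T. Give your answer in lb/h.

Overall citric acid balance (none leaves overhead): citric acid in fresh feed = citric acid in product, i.e. 1930×0.122 = (1−0.380)·W·0.633.
W = 235.46/(0.633×0.620) = 599.96 lb/h.
Recycle J = 0.380×599.96 = 227.98 lb/h.
Combined feed T = 1930 + 227.98 = 2158 lb/h.

2158 lb/h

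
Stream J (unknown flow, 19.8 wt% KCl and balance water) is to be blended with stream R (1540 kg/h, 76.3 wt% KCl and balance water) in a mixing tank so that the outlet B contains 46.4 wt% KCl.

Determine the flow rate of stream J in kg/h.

Let J be the unknown flow. Total out = 1540 + J.
KCl balance: 1175 + 0.198·J = 0.464·(1540 + J)
(0.198 − 0.464)·J = 0.464×1540 − 1175 = -460.46
J = -460.46 / -0.266 = 1731.1 kg/h

1731 kg/h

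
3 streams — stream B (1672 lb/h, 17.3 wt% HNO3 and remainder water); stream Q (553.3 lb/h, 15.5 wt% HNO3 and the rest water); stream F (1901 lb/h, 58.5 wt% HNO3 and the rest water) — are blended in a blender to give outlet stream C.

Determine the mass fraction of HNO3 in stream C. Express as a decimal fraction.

Total flow out = 1672 + 553.3 + 1901 = 4126.3 lb/h.
HNO3 in = 1672×0.173 + 553.3×0.155 + 1901×0.585 = 1487.1 lb/h.
HNO3 mass fraction in C = 1487.1/4126.3 = 0.360.

0.360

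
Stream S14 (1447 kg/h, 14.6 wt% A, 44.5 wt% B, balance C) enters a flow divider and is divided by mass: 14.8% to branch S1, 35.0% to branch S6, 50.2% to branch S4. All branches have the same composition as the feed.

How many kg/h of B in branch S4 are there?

323.2 kg/h

Branch S4 total = 0.502×1447 = 726.39 kg/h.
B in S4 = 0.445×726.39 = 323.25 kg/h.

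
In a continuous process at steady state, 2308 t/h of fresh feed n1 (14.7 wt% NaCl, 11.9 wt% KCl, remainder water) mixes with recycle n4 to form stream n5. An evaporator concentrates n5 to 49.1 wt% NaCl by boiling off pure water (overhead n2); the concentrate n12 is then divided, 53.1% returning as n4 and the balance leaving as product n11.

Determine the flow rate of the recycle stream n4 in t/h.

782.3 t/h

Overall NaCl balance (none leaves overhead): NaCl in fresh feed = NaCl in product, i.e. 2308×0.147 = (1−0.531)·n12·0.491.
n12 = 339.28/(0.491×0.469) = 1473.3 t/h.
Recycle n4 = 0.531×1473.3 = 782.34 t/h.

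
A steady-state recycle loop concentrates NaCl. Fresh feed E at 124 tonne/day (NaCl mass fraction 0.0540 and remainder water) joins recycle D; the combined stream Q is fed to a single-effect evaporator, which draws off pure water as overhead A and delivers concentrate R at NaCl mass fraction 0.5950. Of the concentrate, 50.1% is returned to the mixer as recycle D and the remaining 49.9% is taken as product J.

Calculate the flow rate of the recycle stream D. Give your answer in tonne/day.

11.3 tonne/day

Overall NaCl balance (none leaves overhead): NaCl in fresh feed = NaCl in product, i.e. 124×0.054 = (1−0.501)·R·0.595.
R = 6.696/(0.595×0.499) = 22.553 tonne/day.
Recycle D = 0.501×22.553 = 11.299 tonne/day.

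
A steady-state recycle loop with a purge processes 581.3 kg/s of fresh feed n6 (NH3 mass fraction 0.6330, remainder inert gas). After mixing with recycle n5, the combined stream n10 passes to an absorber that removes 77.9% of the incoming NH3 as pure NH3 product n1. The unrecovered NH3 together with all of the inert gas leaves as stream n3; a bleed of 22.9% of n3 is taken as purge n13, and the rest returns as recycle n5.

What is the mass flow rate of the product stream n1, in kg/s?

345.5 kg/s

NH3 in n10: m_A = 581.3×0.633 + (1−0.229)·(1−0.779)·m_A, so m_A = 367.96/0.8296 = 443.54 kg/s.
Product n1 = 0.779×443.54 = 345.52 kg/s.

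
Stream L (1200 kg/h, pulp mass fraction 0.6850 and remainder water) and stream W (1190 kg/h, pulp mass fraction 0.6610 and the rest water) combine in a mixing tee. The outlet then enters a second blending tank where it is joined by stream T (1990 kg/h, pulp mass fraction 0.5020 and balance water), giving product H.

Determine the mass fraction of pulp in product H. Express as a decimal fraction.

0.5953

Overall, product flow = 4380 kg/h.
pulp in = 1200×0.685 + 1190×0.661 + 1990×0.502 = 2607.6 kg/h.
pulp fraction in H = 0.5953.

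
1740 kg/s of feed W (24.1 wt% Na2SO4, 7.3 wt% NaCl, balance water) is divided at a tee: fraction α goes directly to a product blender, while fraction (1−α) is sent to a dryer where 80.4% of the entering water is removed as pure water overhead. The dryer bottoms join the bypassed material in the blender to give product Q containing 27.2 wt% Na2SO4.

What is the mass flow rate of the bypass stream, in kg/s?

1380 kg/s

All 1740×0.241 = 419.34 kg/s of Na2SO4 reaches Q, so Q = 419.34/0.272 = 1541.7 kg/s and vapour = 198.31 kg/s.
The evaporator receives (1−α)·1740 of feed at 0.686 water and removes 0.804 of that water:
0.804×0.686×(1−α)×1740 = 198.31
(1−α) = 198.31/959.69 = 0.2066;  α = 0.7934.
Bypass flow = 0.7934×1740 = 1380.4 kg/s.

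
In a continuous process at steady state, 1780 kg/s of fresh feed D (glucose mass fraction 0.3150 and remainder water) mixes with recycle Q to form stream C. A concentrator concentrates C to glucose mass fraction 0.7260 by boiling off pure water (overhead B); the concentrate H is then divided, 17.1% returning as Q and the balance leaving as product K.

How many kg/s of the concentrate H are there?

931.6 kg/s

Overall glucose balance (none leaves overhead): glucose in fresh feed = glucose in product, i.e. 1780×0.315 = (1−0.171)·H·0.726.
H = 560.7/(0.726×0.829) = 931.62 kg/s.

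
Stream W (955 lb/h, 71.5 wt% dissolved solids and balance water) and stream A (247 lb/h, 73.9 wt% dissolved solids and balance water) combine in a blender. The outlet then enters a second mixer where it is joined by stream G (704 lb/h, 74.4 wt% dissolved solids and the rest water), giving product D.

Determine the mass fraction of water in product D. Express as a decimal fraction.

Overall, product flow = 1906 lb/h.
water in = 955×0.285 + 247×0.261 + 704×0.256 = 516.87 lb/h.
water fraction in D = 0.271.

0.271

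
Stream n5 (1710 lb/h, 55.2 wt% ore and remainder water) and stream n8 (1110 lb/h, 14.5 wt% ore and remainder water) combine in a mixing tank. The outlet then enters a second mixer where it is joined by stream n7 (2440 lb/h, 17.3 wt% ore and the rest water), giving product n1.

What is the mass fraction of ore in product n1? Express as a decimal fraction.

0.2903

Overall, product flow = 5260 lb/h.
ore in = 1710×0.552 + 1110×0.145 + 2440×0.173 = 1527 lb/h.
ore fraction in n1 = 0.2903.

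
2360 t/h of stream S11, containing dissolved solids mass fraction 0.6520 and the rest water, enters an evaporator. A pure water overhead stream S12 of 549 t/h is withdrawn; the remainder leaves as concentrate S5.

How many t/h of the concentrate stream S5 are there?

Concentrate = 2360 − 549 = 1811 t/h.

1811 t/h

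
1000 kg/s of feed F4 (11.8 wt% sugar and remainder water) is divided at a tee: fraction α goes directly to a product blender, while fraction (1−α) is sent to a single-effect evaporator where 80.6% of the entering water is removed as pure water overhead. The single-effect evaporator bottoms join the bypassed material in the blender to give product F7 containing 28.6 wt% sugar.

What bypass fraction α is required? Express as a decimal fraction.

0.174

All 1000×0.118 = 118 kg/s of sugar reaches F7, so F7 = 118/0.286 = 412.59 kg/s and vapour = 587.41 kg/s.
The evaporator receives (1−α)·1000 of feed at 0.882 water and removes 0.806 of that water:
0.806×0.882×(1−α)×1000 = 587.41
(1−α) = 587.41/710.89 = 0.8263;  α = 0.1737.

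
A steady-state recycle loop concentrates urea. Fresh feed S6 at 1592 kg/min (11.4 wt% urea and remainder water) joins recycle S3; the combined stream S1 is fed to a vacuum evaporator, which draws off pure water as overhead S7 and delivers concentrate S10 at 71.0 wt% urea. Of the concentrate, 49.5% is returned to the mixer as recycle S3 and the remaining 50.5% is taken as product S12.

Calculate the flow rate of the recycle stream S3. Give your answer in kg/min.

Overall urea balance (none leaves overhead): urea in fresh feed = urea in product, i.e. 1592×0.114 = (1−0.495)·S10·0.710.
S10 = 181.49/(0.710×0.505) = 506.17 kg/min.
Recycle S3 = 0.495×506.17 = 250.56 kg/min.

250.6 kg/min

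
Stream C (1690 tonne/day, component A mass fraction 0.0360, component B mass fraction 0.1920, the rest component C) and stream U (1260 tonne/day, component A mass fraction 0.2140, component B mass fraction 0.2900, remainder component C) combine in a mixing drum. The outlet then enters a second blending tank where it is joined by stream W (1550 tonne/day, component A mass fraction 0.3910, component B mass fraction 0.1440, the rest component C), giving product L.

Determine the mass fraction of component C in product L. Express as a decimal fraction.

0.5890

Overall, product flow = 4500 tonne/day.
component C in = 1690×0.772 + 1260×0.496 + 1550×0.465 = 2650.4 tonne/day.
component C fraction in L = 0.5890.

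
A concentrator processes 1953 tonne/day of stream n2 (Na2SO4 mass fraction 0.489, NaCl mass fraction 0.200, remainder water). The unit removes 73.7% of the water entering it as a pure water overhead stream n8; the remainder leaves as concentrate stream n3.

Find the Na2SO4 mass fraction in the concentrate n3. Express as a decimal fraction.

Na2SO4 is not removed: 1953×0.489 = 955.02 tonne/day of Na2SO4 enters n3.
water entering = 1953×0.311 = 607.38 tonne/day; overhead removed = 0.737×607.38 = 447.64 tonne/day.
Concentrate = 1953 − 447.64 = 1505.4 tonne/day.
Mass fraction = 955.02/1505.4 = 0.634.

0.634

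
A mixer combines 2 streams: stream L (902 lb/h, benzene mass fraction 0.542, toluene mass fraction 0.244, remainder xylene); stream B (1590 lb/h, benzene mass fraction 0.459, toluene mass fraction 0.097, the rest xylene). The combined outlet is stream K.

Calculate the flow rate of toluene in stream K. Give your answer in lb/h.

toluene out = toluene in = 902×0.244 + 1590×0.097 = 374.32 lb/h.

374.3 lb/h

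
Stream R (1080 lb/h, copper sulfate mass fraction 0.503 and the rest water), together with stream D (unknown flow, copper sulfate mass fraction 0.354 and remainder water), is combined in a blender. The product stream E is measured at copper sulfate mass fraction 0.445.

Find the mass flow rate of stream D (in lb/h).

Let D be the unknown flow. Total out = 1080 + D.
copper sulfate balance: 543.24 + 0.354·D = 0.445·(1080 + D)
(0.354 − 0.445)·D = 0.445×1080 − 543.24 = -62.64
D = -62.64 / -0.091 = 688.35 lb/h

688.4 lb/h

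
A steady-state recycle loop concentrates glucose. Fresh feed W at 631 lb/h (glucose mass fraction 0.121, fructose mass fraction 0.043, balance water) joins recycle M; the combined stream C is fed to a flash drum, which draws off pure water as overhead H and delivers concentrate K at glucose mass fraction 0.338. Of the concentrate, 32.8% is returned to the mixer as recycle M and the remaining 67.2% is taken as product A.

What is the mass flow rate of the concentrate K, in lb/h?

Overall glucose balance (none leaves overhead): glucose in fresh feed = glucose in product, i.e. 631×0.121 = (1−0.328)·K·0.338.
K = 76.351/(0.338×0.672) = 336.15 lb/h.

336.1 lb/h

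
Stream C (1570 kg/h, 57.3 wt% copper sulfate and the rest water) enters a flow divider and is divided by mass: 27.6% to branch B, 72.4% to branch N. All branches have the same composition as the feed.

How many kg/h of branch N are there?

1137 kg/h

Branch N flow = 0.724×1570 = 1136.7 kg/h.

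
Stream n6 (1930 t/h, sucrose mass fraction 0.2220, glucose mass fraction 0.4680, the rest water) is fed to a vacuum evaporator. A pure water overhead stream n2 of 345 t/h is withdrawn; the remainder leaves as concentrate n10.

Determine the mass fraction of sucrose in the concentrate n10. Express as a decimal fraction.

sucrose is not removed: 1930×0.222 = 428.46 t/h of sucrose enters n10.
Concentrate = 1930 − 345 = 1585 t/h.
Mass fraction = 428.46/1585 = 0.2703.

0.2703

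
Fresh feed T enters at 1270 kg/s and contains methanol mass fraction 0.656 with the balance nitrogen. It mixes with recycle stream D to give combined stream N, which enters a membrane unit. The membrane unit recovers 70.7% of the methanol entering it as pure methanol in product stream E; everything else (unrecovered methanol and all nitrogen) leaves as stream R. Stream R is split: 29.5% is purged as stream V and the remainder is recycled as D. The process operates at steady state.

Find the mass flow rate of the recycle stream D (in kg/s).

1261 kg/s

nitrogen enters only via T and leaves only via the purge: 1270×0.344 = 0.295×(nitrogen in R), and the membrane unit passes all nitrogen, so nitrogen in N = nitrogen in R = 1480.9 kg/s.
methanol in N: m_A = 1270×0.656 + (1−0.295)·(1−0.707)·m_A, so m_A = 833.12/0.7934 = 1050 kg/s.
R = (1−0.707)×1050 + 1480.9 = 1788.6 kg/s.
Recycle D = (1−0.295)×1788.6 = 1261 kg/s.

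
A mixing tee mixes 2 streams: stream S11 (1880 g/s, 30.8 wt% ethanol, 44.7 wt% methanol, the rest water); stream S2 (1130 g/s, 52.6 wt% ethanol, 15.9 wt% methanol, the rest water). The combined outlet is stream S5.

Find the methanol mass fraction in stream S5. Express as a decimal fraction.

Total flow out = 1880 + 1130 = 3010 g/s.
methanol in = 1880×0.447 + 1130×0.159 = 1020 g/s.
methanol mass fraction in S5 = 1020/3010 = 0.3389.

0.3389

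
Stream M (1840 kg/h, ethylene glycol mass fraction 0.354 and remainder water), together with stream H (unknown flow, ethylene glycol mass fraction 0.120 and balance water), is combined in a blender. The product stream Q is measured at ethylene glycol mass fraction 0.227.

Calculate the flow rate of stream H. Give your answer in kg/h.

Let H be the unknown flow. Total out = 1840 + H.
ethylene glycol balance: 651.36 + 0.120·H = 0.227·(1840 + H)
(0.120 − 0.227)·H = 0.227×1840 − 651.36 = -233.68
H = -233.68 / -0.107 = 2183.9 kg/h

2184 kg/h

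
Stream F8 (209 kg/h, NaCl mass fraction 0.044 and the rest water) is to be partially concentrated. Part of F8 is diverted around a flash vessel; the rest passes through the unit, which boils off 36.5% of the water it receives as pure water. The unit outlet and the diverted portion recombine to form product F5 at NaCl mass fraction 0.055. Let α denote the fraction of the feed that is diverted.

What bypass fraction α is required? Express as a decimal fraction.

All 209×0.044 = 9.196 kg/h of NaCl reaches F5, so F5 = 9.196/0.055 = 167.2 kg/h and vapour = 41.8 kg/h.
The evaporator receives (1−α)·209 of feed at 0.956 water and removes 0.365 of that water:
0.365×0.956×(1−α)×209 = 41.8
(1−α) = 41.8/72.928 = 0.5732;  α = 0.4268.

0.427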